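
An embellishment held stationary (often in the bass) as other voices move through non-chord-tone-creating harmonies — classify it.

Approach: none. Departure: none — a single pitch is sustained while the chords change around it, passing through harmonies that do not contain it.
No melodic motion at all; the dissonance is created entirely by the moving harmonies against the stationary note — a pedal tone (pedal point).

Pedal tone.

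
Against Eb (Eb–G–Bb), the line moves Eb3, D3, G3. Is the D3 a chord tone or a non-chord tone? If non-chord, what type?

Non-chord tone — an escape tone.

The harmony at that moment is Eb major triad (Eb, G, Bb); D3 is not a chord tone.
It is approached by step down from Eb3 and left by leap up to G3.
Step in, leap out — an escape tone.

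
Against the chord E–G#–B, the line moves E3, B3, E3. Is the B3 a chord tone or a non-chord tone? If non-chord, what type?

Chord tone (the fifth of E major triad).

E major triad contains E, G#, B; B is the fifth, so it is a chord tone.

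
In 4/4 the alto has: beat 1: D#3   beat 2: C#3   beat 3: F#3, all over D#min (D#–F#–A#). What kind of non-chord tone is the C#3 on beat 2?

The harmony at that moment is D# minor triad (D#, F#, A#); C#3 is not a chord tone.
It is approached by step down from D#3 and left by leap up to F#3.
Step in, leap out, on a weak beat — an escape tone.

Escape tone.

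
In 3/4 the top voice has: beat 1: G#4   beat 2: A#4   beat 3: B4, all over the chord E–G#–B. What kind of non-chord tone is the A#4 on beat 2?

Passing tone.

The harmony at that moment is E major triad (E, G#, B); A#4 is not a chord tone.
It is approached by step up from G#4 and left by step up to B4.
Step in, step out in the same direction — a passing tone.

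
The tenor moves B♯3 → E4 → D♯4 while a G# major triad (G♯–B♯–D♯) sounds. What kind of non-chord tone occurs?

E4 is an appoggiatura.

The harmony at that moment is G♯ major triad (G♯, B♯, D♯); E4 is not a chord tone.
It is approached by leap up from B♯3 and left by step down to D♯4.
Leap in, step out — an appoggiatura.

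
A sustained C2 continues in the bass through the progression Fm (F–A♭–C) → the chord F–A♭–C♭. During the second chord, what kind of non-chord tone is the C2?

Pedal tone (pedal point).

The harmony at that moment is F diminished triad (F, A♭, C♭); C2 is not a chord tone.
It is held over (the same pitch as the preceding C2) and then sustained as the same pitch into the next harmony.
Sustained through a change of harmony — a pedal tone.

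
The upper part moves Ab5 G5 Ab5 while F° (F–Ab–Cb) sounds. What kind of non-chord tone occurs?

G5 is a neighbor tone.

The harmony at that moment is F diminished triad (F, Ab, Cb); G5 is not a chord tone.
It is approached by step down from Ab5 and left by step up to Ab5.
Step away and step back to the same note — a neighbor tone (lower neighbor).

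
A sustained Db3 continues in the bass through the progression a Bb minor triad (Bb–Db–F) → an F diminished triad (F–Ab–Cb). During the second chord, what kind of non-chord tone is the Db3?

The harmony at that moment is F diminished triad (F, Ab, Cb); Db3 is not a chord tone.
It is held over (the same pitch as the preceding Db3) and then sustained as the same pitch into the next harmony.
Sustained through a change of harmony — a pedal tone.

Pedal tone (pedal point).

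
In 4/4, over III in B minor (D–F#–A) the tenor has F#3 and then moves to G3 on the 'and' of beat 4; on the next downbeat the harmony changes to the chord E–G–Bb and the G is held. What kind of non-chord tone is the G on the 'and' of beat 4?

The harmony at that moment is D major triad (D, F#, A); G3 is not a chord tone.
It is approached by step up from F#3 and then sustained as the same pitch into the next harmony.
Arriving early and becoming a chord tone when the harmony changes — an anticipation.

Anticipation.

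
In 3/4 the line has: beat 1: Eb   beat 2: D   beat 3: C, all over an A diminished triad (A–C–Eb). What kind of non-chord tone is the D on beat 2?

Passing tone.

The harmony at that moment is A diminished triad (A, C, Eb); D is not a chord tone.
It is approached by step down from Eb and left by step down to C.
Step in, step out in the same direction — a passing tone.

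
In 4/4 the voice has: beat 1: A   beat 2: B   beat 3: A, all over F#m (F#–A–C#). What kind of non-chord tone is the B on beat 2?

Upper neighbor tone.

The harmony at that moment is F# minor triad (F#, A, C#); B is not a chord tone.
It is approached by step up from A and left by step down to A.
Step away and step back to the same note — a neighbor tone (upper neighbor).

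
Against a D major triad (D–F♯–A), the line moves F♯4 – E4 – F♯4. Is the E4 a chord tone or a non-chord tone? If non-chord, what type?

The harmony at that moment is D major triad (D, F♯, A); E4 is not a chord tone.
It is approached by step down from F♯4 and left by step up to F♯4.
Step away and step back to the same note — a neighbor tone (lower neighbor).

Non-chord tone — a neighbor tone.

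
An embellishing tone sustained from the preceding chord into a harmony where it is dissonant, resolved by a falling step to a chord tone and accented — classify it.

Approach: by preparation — the pitch is first a chord tone, then held (tied or repeated) while the harmony changes under it. Departure: down by step. Metric position: strong.
A prepared dissonance that resolves downward by step — a suspension. (The same figure resolving upward would be a retardation.)

Suspension.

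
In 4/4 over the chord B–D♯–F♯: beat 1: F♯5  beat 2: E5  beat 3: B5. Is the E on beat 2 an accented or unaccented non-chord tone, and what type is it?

Unaccented escape tone.

The harmony at that moment is B major triad (B, D♯, F♯); E5 is not a chord tone.
It is approached by step down from F♯5 and left by leap up to B5.
Step in, leap out — an escape tone.
It falls on a weak beat, so it is unaccented.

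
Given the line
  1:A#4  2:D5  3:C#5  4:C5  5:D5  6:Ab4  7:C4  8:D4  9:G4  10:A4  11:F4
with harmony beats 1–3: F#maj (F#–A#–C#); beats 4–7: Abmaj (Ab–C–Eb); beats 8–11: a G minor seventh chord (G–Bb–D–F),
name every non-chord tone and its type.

D5 (beat 2) — appoggiatura; D5 (beat 5) — escape tone; A4 (beat 10) — escape tone.

The harmony at that moment is F# major triad (F#, A#, C#); D5 is not a chord tone.
It is approached by leap up from A#4 and left by step down to C#5.
Leap in, step out — an appoggiatura.
The harmony at that moment is Ab major triad (Ab, C, Eb); D5 is not a chord tone.
It is approached by step up from C5 and left by leap down to Ab4.
Step in, leap out — an escape tone.
The harmony at that moment is G minor seventh chord (G, Bb, D, F); A4 is not a chord tone.
It is approached by step up from G4 and left by leap down to F4.
Step in, leap out — an escape tone.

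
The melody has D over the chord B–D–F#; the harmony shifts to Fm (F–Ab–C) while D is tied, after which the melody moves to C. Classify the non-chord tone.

The harmony at that moment is F minor triad (F, Ab, C); D is not a chord tone.
It is held over (the same pitch as the preceding D) and left by step down to C.
Held over from the previous chord and resolving down by step — a suspension.

D is a suspension.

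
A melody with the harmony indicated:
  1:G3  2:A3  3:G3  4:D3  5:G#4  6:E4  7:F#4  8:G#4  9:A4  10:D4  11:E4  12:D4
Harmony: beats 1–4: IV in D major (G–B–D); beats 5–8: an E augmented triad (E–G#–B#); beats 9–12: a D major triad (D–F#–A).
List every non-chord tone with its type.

The harmony at that moment is G major triad (G, B, D); A3 is not a chord tone.
It is approached by step up from G3 and left by step down to G3.
Step away and step back to the same note — a neighbor tone (upper neighbor).
The harmony at that moment is E augmented triad (E, G#, B#); F#4 is not a chord tone.
It is approached by step up from E4 and left by step up to G#4.
Step in, step out in the same direction — a passing tone.
The harmony at that moment is D major triad (D, F#, A); E4 is not a chord tone.
It is approached by step up from D4 and left by step down to D4.
Step away and step back to the same note — a neighbor tone (upper neighbor).

A3 (beat 2) — neighbor tone; F#4 (beat 7) — passing tone; E4 (beat 11) — neighbor tone.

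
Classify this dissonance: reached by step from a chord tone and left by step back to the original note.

Neighbor tone.

Approach: by step. Departure: by step in the opposite direction, back to the starting pitch.
Stepwise on both sides but reversing to return to the same chord tone — a neighbor tone. (Had it continued onward in the same direction it would be a passing tone instead.)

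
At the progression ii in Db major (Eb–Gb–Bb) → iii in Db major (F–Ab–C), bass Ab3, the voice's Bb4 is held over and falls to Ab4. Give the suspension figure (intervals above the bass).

At the second chord the bass is Ab3. The suspended Bb4 lies a ninth above the bass; after resolving down by step to Ab4, the interval above the bass becomes an octave.
Suspension figures are named by those two intervals: 9–8.

9–8 suspension.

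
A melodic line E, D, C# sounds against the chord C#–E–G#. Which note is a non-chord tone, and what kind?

D is a passing tone.

The harmony at that moment is C# minor triad (C#, E, G#); D is not a chord tone.
It is approached by step down from E and left by step down to C#.
Step in, step out in the same direction — a passing tone.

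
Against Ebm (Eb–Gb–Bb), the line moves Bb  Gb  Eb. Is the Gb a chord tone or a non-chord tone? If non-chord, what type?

Chord tone (the third of Eb minor triad).

Eb minor triad contains Eb, Gb, Bb; Gb is the third, so it is a chord tone.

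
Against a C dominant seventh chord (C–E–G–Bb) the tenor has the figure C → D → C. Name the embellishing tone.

The harmony at that moment is C dominant seventh chord (C, E, G, Bb); D is not a chord tone.
It is approached by step up from C and left by step down to C.
Step away and step back to the same note — a neighbor tone (upper neighbor).

D is a neighbor tone.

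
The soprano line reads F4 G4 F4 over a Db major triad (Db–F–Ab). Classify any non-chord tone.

The harmony at that moment is Db major triad (Db, F, Ab); G4 is not a chord tone.
It is approached by step up from F4 and left by step down to F4.
Step away and step back to the same note — a neighbor tone (upper neighbor).

G4 is a neighbor tone.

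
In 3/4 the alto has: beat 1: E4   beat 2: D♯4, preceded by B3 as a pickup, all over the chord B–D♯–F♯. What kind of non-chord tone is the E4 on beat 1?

The harmony at that moment is B major triad (B, D♯, F♯); E4 is not a chord tone.
It is approached by leap up from B3 and left by step down to D♯4.
Leap in, step out, metrically accented — an appoggiatura.

Appoggiatura.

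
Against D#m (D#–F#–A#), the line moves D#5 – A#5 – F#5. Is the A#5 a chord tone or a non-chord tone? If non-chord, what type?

D# minor triad contains D#, F#, A#; A# is the fifth, so it is a chord tone.

Chord tone (the fifth of D# minor triad).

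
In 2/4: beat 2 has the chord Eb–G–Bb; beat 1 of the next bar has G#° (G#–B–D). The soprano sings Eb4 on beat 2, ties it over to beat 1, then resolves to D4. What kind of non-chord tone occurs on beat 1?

The harmony at that moment is G# diminished triad (G#, B, D); Eb4 is not a chord tone.
It is held over (the same pitch as the preceding Eb4) and left by step down to D4.
Held over from the previous chord and resolving down by step — a suspension.

Suspension.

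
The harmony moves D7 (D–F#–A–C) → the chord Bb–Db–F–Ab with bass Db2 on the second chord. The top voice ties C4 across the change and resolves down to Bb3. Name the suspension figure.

At the second chord the bass is Db2. The suspended C4 lies a seventh above the bass; after resolving down by step to Bb3, the interval above the bass becomes a sixth.
Suspension figures are named by those two intervals: 7–6.

7–6 suspension.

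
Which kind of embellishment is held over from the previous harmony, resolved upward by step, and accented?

Retardation.

Approach: by preparation — the pitch is first a chord tone, then held (tied or repeated) while the harmony changes under it. Departure: up by step. Metric position: strong.
A prepared dissonance that resolves upward by step — a retardation. (The same figure resolving downward would be a suspension.)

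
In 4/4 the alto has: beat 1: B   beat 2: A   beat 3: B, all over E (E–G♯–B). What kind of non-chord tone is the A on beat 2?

Lower neighbor tone.

The harmony at that moment is E major triad (E, G♯, B); A is not a chord tone.
It is approached by step down from B and left by step up to B.
Step away and step back to the same note — a neighbor tone (lower neighbor).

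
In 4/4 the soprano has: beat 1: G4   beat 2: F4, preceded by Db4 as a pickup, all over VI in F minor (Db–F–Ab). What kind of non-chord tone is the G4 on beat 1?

The harmony at that moment is Db major triad (Db, F, Ab); G4 is not a chord tone.
It is approached by leap up from Db4 and left by step down to F4.
Leap in, step out, metrically accented — an appoggiatura.

Appoggiatura.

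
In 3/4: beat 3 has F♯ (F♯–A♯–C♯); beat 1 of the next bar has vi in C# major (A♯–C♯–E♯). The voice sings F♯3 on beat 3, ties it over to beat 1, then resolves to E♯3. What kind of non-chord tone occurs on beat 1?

Suspension.

The harmony at that moment is A♯ minor triad (A♯, C♯, E♯); F♯3 is not a chord tone.
It is held over (the same pitch as the preceding F♯3) and left by step down to E♯3.
Held over from the previous chord and resolving down by step — a suspension.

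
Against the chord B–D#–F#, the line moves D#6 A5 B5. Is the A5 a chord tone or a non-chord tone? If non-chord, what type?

Non-chord tone — an appoggiatura.

The harmony at that moment is B major triad (B, D#, F#); A5 is not a chord tone.
It is approached by leap down from D#6 and left by step up to B5.
Leap in, step out — an appoggiatura.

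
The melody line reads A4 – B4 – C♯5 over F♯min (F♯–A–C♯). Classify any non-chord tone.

The harmony at that moment is F♯ minor triad (F♯, A, C♯); B4 is not a chord tone.
It is approached by step up from A4 and left by step up to C♯5.
Step in, step out in the same direction — a passing tone.

B4 is a passing tone.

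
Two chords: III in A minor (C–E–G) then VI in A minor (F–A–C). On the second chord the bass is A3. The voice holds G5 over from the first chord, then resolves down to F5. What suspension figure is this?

7–6 suspension.

At the second chord the bass is A3. The suspended G5 lies a seventh above the bass; after resolving down by step to F5, the interval above the bass becomes a sixth.
Suspension figures are named by those two intervals: 7–6.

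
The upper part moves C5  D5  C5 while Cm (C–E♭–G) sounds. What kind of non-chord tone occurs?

D5 is a neighbor tone.

The harmony at that moment is C minor triad (C, E♭, G); D5 is not a chord tone.
It is approached by step up from C5 and left by step down to C5.
Step away and step back to the same note — a neighbor tone (upper neighbor).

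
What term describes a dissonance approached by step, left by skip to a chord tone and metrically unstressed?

Approach: by step. Departure: by leap. Metric position: weak.
Step in, leap out, from a weak position — an escape tone (échappée). (It is the mirror image of the appoggiatura, which leaps in and steps out on a strong beat.)

Escape tone.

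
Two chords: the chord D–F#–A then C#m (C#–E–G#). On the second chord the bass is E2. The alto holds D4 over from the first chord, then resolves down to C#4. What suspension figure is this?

At the second chord the bass is E2. The suspended D4 lies a seventh above the bass; after resolving down by step to C#4, the interval above the bass becomes a sixth.
Suspension figures are named by those two intervals: 7–6.

7–6 suspension.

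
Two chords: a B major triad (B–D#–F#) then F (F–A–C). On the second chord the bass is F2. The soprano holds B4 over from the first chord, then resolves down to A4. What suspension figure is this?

4–3 suspension.

At the second chord the bass is F2. The suspended B4 lies a fourth above the bass; after resolving down by step to A4, the interval above the bass becomes a third.
Suspension figures are named by those two intervals: 4–3.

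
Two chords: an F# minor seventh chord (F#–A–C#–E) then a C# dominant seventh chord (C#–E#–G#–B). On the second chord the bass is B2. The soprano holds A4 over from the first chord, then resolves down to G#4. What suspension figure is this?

At the second chord the bass is B2. The suspended A4 lies a seventh above the bass; after resolving down by step to G#4, the interval above the bass becomes a sixth.
Suspension figures are named by those two intervals: 7–6.

7–6 suspension.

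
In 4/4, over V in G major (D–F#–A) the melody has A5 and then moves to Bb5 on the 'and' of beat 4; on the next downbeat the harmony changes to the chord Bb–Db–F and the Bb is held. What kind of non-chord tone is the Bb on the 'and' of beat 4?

The harmony at that moment is D major triad (D, F#, A); Bb5 is not a chord tone.
It is approached by step up from A5 and then sustained as the same pitch into the next harmony.
Arriving early and becoming a chord tone when the harmony changes — an anticipation.

Anticipation.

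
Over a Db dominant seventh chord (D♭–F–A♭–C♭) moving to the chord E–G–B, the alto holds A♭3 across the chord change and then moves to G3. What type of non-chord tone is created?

The harmony at that moment is E minor triad (E, G, B); A♭3 is not a chord tone.
It is held over (the same pitch as the preceding A♭3) and left by step down to G3.
Held over from the previous chord and resolving down by step — a suspension.

A♭3 is a suspension.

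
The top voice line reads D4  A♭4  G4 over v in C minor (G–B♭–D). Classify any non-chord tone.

A♭4 is an appoggiatura.

The harmony at that moment is G minor triad (G, B♭, D); A♭4 is not a chord tone.
It is approached by leap up from D4 and left by step down to G4.
Leap in, step out — an appoggiatura.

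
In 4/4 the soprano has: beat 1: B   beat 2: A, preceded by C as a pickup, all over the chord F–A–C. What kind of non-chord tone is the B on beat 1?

Passing tone.

The harmony at that moment is F major triad (F, A, C); B is not a chord tone.
It is approached by step down from C and left by step down to A.
Step in, step out in the same direction — a passing tone.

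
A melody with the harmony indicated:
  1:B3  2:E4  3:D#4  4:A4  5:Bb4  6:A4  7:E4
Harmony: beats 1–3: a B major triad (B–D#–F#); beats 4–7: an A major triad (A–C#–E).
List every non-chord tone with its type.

E4 (beat 2) — appoggiatura; Bb4 (beat 5) — neighbor tone.

The harmony at that moment is B major triad (B, D#, F#); E4 is not a chord tone.
It is approached by leap up from B3 and left by step down to D#4.
Leap in, step out — an appoggiatura.
The harmony at that moment is A major triad (A, C#, E); Bb4 is not a chord tone.
It is approached by step up from A4 and left by step down to A4.
Step away and step back to the same note — a neighbor tone (upper neighbor).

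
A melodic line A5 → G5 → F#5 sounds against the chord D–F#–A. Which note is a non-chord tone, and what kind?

The harmony at that moment is D major triad (D, F#, A); G5 is not a chord tone.
It is approached by step down from A5 and left by step down to F#5.
Step in, step out in the same direction — a passing tone.

G5 is a passing tone.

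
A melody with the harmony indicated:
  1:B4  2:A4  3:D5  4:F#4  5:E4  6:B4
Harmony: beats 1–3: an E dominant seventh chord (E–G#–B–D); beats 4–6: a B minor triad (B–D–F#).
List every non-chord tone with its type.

A4 (beat 2) — escape tone; E4 (beat 5) — escape tone.

The harmony at that moment is E dominant seventh chord (E, G#, B, D); A4 is not a chord tone.
It is approached by step down from B4 and left by leap up to D5.
Step in, leap out — an escape tone.
The harmony at that moment is B minor triad (B, D, F#); E4 is not a chord tone.
It is approached by step down from F#4 and left by leap up to B4.
Step in, leap out — an escape tone.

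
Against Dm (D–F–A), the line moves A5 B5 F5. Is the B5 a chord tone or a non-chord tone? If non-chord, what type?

The harmony at that moment is D minor triad (D, F, A); B5 is not a chord tone.
It is approached by step up from A5 and left by leap down to F5.
Step in, leap out — an escape tone.

Non-chord tone — an escape tone.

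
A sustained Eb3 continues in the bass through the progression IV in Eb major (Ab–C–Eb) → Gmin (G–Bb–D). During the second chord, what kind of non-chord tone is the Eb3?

The harmony at that moment is G minor triad (G, Bb, D); Eb3 is not a chord tone.
It is held over (the same pitch as the preceding Eb3) and then sustained as the same pitch into the next harmony.
Sustained through a change of harmony — a pedal tone.

Pedal tone (pedal point).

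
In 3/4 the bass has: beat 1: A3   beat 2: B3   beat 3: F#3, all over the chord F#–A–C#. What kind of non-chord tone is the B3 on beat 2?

Escape tone.

The harmony at that moment is F# minor triad (F#, A, C#); B3 is not a chord tone.
It is approached by step up from A3 and left by leap down to F#3.
Step in, leap out, on a weak beat — an escape tone.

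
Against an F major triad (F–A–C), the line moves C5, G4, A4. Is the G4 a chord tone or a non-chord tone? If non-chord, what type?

The harmony at that moment is F major triad (F, A, C); G4 is not a chord tone.
It is approached by leap down from C5 and left by step up to A4.
Leap in, step out — an appoggiatura.

Non-chord tone — an appoggiatura.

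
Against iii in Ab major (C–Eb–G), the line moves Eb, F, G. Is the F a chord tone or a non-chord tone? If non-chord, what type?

Non-chord tone — a passing tone.

The harmony at that moment is C minor triad (C, Eb, G); F is not a chord tone.
It is approached by step up from Eb and left by step up to G.
Step in, step out in the same direction — a passing tone.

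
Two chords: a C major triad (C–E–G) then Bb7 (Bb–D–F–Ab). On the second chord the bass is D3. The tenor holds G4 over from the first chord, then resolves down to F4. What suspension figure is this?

4–3 suspension.

At the second chord the bass is D3. The suspended G4 lies a fourth above the bass; after resolving down by step to F4, the interval above the bass becomes a third.
Suspension figures are named by those two intervals: 4–3.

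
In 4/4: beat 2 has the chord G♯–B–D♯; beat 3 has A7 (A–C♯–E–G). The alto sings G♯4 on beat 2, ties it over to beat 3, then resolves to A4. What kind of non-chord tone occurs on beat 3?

The harmony at that moment is A dominant seventh chord (A, C♯, E, G); G♯4 is not a chord tone.
It is held over (the same pitch as the preceding G♯4) and left by step up to A4.
Held over from the previous chord and resolving up by step — a retardation.

Retardation.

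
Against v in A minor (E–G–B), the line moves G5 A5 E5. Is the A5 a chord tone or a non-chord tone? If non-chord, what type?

Non-chord tone — an escape tone.

The harmony at that moment is E minor triad (E, G, B); A5 is not a chord tone.
It is approached by step up from G5 and left by leap down to E5.
Step in, leap out — an escape tone.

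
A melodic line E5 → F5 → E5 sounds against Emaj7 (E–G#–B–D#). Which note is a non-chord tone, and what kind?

F5 is a neighbor tone.

The harmony at that moment is E major seventh chord (E, G#, B, D#); F5 is not a chord tone.
It is approached by step up from E5 and left by step down to E5.
Step away and step back to the same note — a neighbor tone (upper neighbor).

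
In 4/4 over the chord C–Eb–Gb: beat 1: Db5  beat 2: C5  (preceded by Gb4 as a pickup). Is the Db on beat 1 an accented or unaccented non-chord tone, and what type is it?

Accented appoggiatura.

The harmony at that moment is C diminished triad (C, Eb, Gb); Db5 is not a chord tone.
It is approached by leap up from Gb4 and left by step down to C5.
Leap in, step out — an appoggiatura.
It falls on the downbeat, so it is accented.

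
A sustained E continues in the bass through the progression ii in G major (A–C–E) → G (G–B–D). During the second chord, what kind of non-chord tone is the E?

The harmony at that moment is G major triad (G, B, D); E is not a chord tone.
It is held over (the same pitch as the preceding E) and then sustained as the same pitch into the next harmony.
Sustained through a change of harmony — a pedal tone.

Pedal tone (pedal point).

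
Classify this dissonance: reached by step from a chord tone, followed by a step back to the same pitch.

Neighbor tone.

Approach: by step. Departure: by step in the opposite direction, back to the starting pitch.
Stepwise on both sides but reversing to return to the same chord tone — a neighbor tone. (Had it continued onward in the same direction it would be a passing tone instead.)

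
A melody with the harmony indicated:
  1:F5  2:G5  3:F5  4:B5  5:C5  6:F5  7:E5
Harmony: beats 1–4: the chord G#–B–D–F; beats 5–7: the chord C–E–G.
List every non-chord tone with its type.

The harmony at that moment is G# diminished seventh chord (G#, B, D, F); G5 is not a chord tone.
It is approached by step up from F5 and left by step down to F5.
Step away and step back to the same note — a neighbor tone (upper neighbor).
The harmony at that moment is C major triad (C, E, G); F5 is not a chord tone.
It is approached by leap up from C5 and left by step down to E5.
Leap in, step out — an appoggiatura.

G5 (beat 2) — neighbor tone; F5 (beat 6) — appoggiatura.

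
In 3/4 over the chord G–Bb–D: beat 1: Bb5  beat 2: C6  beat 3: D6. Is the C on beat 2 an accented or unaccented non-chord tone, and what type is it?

Unaccented passing tone.

The harmony at that moment is G minor triad (G, Bb, D); C6 is not a chord tone.
It is approached by step up from Bb5 and left by step up to D6.
Step in, step out in the same direction — a passing tone.
It falls on a weak beat, so it is unaccented.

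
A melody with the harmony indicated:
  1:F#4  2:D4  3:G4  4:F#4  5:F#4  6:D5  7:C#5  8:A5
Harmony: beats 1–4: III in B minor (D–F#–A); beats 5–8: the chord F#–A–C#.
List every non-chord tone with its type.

The harmony at that moment is D major triad (D, F#, A); G4 is not a chord tone.
It is approached by leap up from D4 and left by step down to F#4.
Leap in, step out — an appoggiatura.
The harmony at that moment is F# minor triad (F#, A, C#); D5 is not a chord tone.
It is approached by leap up from F#4 and left by step down to C#5.
Leap in, step out — an appoggiatura.

G4 (beat 3) — appoggiatura; D5 (beat 6) — appoggiatura.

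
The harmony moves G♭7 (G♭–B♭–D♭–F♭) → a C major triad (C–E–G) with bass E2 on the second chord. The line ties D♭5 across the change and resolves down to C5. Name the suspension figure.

7–6 suspension.

At the second chord the bass is E2. The suspended D♭5 lies a seventh above the bass; after resolving down by step to C5, the interval above the bass becomes a sixth.
Suspension figures are named by those two intervals: 7–6.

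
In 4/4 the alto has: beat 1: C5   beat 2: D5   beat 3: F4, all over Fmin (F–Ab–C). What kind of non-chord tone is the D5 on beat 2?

Escape tone.

The harmony at that moment is F minor triad (F, Ab, C); D5 is not a chord tone.
It is approached by step up from C5 and left by leap down to F4.
Step in, leap out, on a weak beat — an escape tone.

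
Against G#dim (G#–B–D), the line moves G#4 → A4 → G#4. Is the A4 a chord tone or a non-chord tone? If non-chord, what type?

The harmony at that moment is G# diminished triad (G#, B, D); A4 is not a chord tone.
It is approached by step up from G#4 and left by step down to G#4.
Step away and step back to the same note — a neighbor tone (upper neighbor).

Non-chord tone — a neighbor tone.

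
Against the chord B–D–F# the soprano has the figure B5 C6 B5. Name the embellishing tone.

C6 is a neighbor tone.

The harmony at that moment is B minor triad (B, D, F#); C6 is not a chord tone.
It is approached by step up from B5 and left by step down to B5.
Step away and step back to the same note — a neighbor tone (upper neighbor).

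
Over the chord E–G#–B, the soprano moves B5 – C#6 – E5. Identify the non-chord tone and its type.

The harmony at that moment is E major triad (E, G#, B); C#6 is not a chord tone.
It is approached by step up from B5 and left by leap down to E5.
Step in, leap out — an escape tone.

C#6 is an escape tone.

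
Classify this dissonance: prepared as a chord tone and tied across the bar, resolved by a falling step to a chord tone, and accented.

Suspension.

Approach: by preparation — the pitch is first a chord tone, then held (tied or repeated) while the harmony changes under it. Departure: down by step. Metric position: strong.
A prepared dissonance that resolves downward by step — a suspension. (The same figure resolving upward would be a retardation.)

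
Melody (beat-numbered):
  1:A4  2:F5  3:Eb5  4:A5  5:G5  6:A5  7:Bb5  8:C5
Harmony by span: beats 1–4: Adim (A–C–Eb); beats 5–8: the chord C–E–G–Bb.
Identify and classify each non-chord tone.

F5 (beat 2) — appoggiatura; A5 (beat 6) — passing tone.

The harmony at that moment is A diminished triad (A, C, Eb); F5 is not a chord tone.
It is approached by leap up from A4 and left by step down to Eb5.
Leap in, step out — an appoggiatura.
The harmony at that moment is C dominant seventh chord (C, E, G, Bb); A5 is not a chord tone.
It is approached by step up from G5 and left by step up to Bb5.
Step in, step out in the same direction — a passing tone.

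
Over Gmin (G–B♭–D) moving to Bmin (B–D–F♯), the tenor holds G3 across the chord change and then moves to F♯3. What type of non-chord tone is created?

G3 is a suspension.

The harmony at that moment is B minor triad (B, D, F♯); G3 is not a chord tone.
It is held over (the same pitch as the preceding G3) and left by step down to F♯3.
Held over from the previous chord and resolving down by step — a suspension.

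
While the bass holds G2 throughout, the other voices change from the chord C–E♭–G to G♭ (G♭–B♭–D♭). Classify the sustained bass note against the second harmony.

Pedal tone (pedal point).

The harmony at that moment is G♭ major triad (G♭, B♭, D♭); G2 is not a chord tone.
It is held over (the same pitch as the preceding G2) and then sustained as the same pitch into the next harmony.
Sustained through a change of harmony — a pedal tone.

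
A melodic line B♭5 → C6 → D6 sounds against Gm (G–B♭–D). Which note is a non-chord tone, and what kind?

The harmony at that moment is G minor triad (G, B♭, D); C6 is not a chord tone.
It is approached by step up from B♭5 and left by step up to D6.
Step in, step out in the same direction — a passing tone.

C6 is a passing tone.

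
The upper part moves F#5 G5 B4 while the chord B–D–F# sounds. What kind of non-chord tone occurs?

G5 is an escape tone.

The harmony at that moment is B minor triad (B, D, F#); G5 is not a chord tone.
It is approached by step up from F#5 and left by leap down to B4.
Step in, leap out — an escape tone.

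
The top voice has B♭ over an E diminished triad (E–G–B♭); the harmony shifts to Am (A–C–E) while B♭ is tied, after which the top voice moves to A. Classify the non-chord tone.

B♭ is a suspension.

The harmony at that moment is A minor triad (A, C, E); B♭ is not a chord tone.
It is held over (the same pitch as the preceding B♭) and left by step down to A.
Held over from the previous chord and resolving down by step — a suspension.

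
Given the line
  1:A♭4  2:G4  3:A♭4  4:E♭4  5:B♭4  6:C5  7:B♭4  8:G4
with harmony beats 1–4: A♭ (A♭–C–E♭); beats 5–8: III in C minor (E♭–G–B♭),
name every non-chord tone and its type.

G4 (beat 2) — neighbor tone; C5 (beat 6) — neighbor tone.

The harmony at that moment is A♭ major triad (A♭, C, E♭); G4 is not a chord tone.
It is approached by step down from A♭4 and left by step up to A♭4.
Step away and step back to the same note — a neighbor tone (lower neighbor).
The harmony at that moment is E♭ major triad (E♭, G, B♭); C5 is not a chord tone.
It is approached by step up from B♭4 and left by step down to B♭4.
Step away and step back to the same note — a neighbor tone (upper neighbor).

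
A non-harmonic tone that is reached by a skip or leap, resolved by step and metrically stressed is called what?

Appoggiatura.

Approach: by leap. Departure: by step. Metric position: strong.
Leap in, step out, in a metrically strong position — an appoggiatura. (It is the mirror image of the escape tone, which steps in and leaps out from a weak position.)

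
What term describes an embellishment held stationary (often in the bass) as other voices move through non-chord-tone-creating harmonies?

Pedal tone.

Approach: none. Departure: none — a single pitch is sustained while the chords change around it, passing through harmonies that do not contain it.
No melodic motion at all; the dissonance is created entirely by the moving harmonies against the stationary note — a pedal tone (pedal point).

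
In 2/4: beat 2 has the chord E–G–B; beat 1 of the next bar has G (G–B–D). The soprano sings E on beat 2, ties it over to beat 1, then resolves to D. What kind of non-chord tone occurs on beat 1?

The harmony at that moment is G major triad (G, B, D); E is not a chord tone.
It is held over (the same pitch as the preceding E) and left by step down to D.
Held over from the previous chord and resolving down by step — a suspension.

Suspension.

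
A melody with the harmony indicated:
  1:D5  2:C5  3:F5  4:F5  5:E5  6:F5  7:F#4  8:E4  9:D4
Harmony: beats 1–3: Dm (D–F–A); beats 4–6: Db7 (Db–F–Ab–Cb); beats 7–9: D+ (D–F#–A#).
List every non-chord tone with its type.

C5 (beat 2) — escape tone; E5 (beat 5) — neighbor tone; E4 (beat 8) — passing tone.

The harmony at that moment is D minor triad (D, F, A); C5 is not a chord tone.
It is approached by step down from D5 and left by leap up to F5.
Step in, leap out — an escape tone.
The harmony at that moment is Db dominant seventh chord (Db, F, Ab, Cb); E5 is not a chord tone.
It is approached by step down from F5 and left by step up to F5.
Step away and step back to the same note — a neighbor tone (lower neighbor).
The harmony at that moment is D augmented triad (D, F#, A#); E4 is not a chord tone.
It is approached by step down from F#4 and left by step down to D4.
Step in, step out in the same direction — a passing tone.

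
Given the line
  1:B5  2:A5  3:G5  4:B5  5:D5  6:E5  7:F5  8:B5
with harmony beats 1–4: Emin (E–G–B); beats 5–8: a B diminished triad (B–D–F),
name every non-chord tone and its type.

A5 (beat 2) — passing tone; E5 (beat 6) — passing tone.

The harmony at that moment is E minor triad (E, G, B); A5 is not a chord tone.
It is approached by step down from B5 and left by step down to G5.
Step in, step out in the same direction — a passing tone.
The harmony at that moment is B diminished triad (B, D, F); E5 is not a chord tone.
It is approached by step up from D5 and left by step up to F5.
Step in, step out in the same direction — a passing tone.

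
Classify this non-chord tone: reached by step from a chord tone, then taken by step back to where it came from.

Neighbor tone.

Approach: by step. Departure: by step in the opposite direction, back to the starting pitch.
Stepwise on both sides but reversing to return to the same chord tone — a neighbor tone. (Had it continued onward in the same direction it would be a passing tone instead.)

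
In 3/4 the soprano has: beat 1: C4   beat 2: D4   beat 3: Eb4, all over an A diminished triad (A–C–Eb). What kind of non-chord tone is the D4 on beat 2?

The harmony at that moment is A diminished triad (A, C, Eb); D4 is not a chord tone.
It is approached by step up from C4 and left by step up to Eb4.
Step in, step out in the same direction — a passing tone.

Passing tone.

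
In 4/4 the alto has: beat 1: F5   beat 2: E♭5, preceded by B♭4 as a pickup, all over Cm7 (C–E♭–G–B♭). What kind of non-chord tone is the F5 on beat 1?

The harmony at that moment is C minor seventh chord (C, E♭, G, B♭); F5 is not a chord tone.
It is approached by leap up from B♭4 and left by step down to E♭5.
Leap in, step out, metrically accented — an appoggiatura.

Appoggiatura.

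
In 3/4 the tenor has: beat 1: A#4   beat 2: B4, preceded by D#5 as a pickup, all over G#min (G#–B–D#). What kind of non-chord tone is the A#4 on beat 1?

Appoggiatura.

The harmony at that moment is G# minor triad (G#, B, D#); A#4 is not a chord tone.
It is approached by leap down from D#5 and left by step up to B4.
Leap in, step out, metrically accented — an appoggiatura.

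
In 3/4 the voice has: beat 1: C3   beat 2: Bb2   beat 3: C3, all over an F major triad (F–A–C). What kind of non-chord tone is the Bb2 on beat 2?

Lower neighbor tone.

The harmony at that moment is F major triad (F, A, C); Bb2 is not a chord tone.
It is approached by step down from C3 and left by step up to C3.
Step away and step back to the same note — a neighbor tone (lower neighbor).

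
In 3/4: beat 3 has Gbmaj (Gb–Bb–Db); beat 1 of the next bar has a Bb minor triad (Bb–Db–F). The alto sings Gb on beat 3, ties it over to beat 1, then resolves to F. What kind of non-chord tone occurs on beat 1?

Suspension.

The harmony at that moment is Bb minor triad (Bb, Db, F); Gb is not a chord tone.
It is held over (the same pitch as the preceding Gb) and left by step down to F.
Held over from the previous chord and resolving down by step — a suspension.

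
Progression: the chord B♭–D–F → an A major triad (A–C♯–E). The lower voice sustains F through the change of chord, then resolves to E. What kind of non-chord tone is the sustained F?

F is a suspension.

The harmony at that moment is A major triad (A, C♯, E); F is not a chord tone.
It is held over (the same pitch as the preceding F) and left by step down to E.
Held over from the previous chord and resolving down by step — a suspension.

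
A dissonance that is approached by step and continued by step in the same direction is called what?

Passing tone.

Approach: by step. Departure: by step, continuing in the same direction.
Stepwise on both sides with no change of direction means the note fills in the space between two different chord tones — a passing tone. (Had it turned back to its starting note it would be a neighbor tone instead.)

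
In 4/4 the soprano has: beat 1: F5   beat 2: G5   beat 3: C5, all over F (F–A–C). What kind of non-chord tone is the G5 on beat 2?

The harmony at that moment is F major triad (F, A, C); G5 is not a chord tone.
It is approached by step up from F5 and left by leap down to C5.
Step in, leap out, on a weak beat — an escape tone.

Escape tone.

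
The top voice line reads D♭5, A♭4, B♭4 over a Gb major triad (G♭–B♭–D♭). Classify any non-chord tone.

A♭4 is an appoggiatura.

The harmony at that moment is G♭ major triad (G♭, B♭, D♭); A♭4 is not a chord tone.
It is approached by leap down from D♭5 and left by step up to B♭4.
Leap in, step out — an appoggiatura.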